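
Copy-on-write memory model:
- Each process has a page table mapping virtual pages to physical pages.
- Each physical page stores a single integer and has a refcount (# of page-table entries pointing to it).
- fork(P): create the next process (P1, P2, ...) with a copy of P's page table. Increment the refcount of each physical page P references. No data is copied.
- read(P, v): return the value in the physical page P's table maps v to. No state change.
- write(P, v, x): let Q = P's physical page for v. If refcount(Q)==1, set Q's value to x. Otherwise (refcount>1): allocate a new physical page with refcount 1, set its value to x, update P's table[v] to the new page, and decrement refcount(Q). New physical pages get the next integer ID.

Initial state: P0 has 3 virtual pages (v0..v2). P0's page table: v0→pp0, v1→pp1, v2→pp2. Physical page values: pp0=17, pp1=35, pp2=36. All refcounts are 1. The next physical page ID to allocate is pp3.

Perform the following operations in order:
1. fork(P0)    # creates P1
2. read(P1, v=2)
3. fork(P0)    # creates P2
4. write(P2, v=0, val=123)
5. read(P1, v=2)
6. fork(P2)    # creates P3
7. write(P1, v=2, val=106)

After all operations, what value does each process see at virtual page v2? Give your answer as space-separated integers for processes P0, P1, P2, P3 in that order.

Op 1: fork(P0) -> P1. 3 ppages; refcounts: pp0:2 pp1:2 pp2:2
Op 2: read(P1, v2) -> 36. No state change.
Op 3: fork(P0) -> P2. 3 ppages; refcounts: pp0:3 pp1:3 pp2:3
Op 4: write(P2, v0, 123). refcount(pp0)=3>1 -> COPY to pp3. 4 ppages; refcounts: pp0:2 pp1:3 pp2:3 pp3:1
Op 5: read(P1, v2) -> 36. No state change.
Op 6: fork(P2) -> P3. 4 ppages; refcounts: pp0:2 pp1:4 pp2:4 pp3:2
Op 7: write(P1, v2, 106). refcount(pp2)=4>1 -> COPY to pp4. 5 ppages; refcounts: pp0:2 pp1:4 pp2:3 pp3:2 pp4:1
P0: v2 -> pp2 = 36
P1: v2 -> pp4 = 106
P2: v2 -> pp2 = 36
P3: v2 -> pp2 = 36

Answer: 36 106 36 36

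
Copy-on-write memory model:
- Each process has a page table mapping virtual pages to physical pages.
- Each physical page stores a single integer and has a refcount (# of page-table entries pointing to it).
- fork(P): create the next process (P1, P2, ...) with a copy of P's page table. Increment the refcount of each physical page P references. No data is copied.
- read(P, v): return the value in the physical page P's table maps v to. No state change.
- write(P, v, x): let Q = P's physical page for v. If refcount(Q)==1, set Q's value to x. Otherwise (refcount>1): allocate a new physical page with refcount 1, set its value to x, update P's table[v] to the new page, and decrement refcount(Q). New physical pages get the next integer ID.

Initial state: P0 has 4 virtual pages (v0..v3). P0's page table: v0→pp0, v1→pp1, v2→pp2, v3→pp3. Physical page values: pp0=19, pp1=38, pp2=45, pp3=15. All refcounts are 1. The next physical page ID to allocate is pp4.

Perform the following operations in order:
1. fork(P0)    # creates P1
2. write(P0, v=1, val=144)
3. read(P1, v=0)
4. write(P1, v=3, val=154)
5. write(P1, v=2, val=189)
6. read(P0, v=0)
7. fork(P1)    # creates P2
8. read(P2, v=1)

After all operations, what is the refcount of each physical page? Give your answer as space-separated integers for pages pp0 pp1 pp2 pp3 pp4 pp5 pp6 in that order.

Answer: 3 2 1 1 1 2 2

Derivation:
Op 1: fork(P0) -> P1. 4 ppages; refcounts: pp0:2 pp1:2 pp2:2 pp3:2
Op 2: write(P0, v1, 144). refcount(pp1)=2>1 -> COPY to pp4. 5 ppages; refcounts: pp0:2 pp1:1 pp2:2 pp3:2 pp4:1
Op 3: read(P1, v0) -> 19. No state change.
Op 4: write(P1, v3, 154). refcount(pp3)=2>1 -> COPY to pp5. 6 ppages; refcounts: pp0:2 pp1:1 pp2:2 pp3:1 pp4:1 pp5:1
Op 5: write(P1, v2, 189). refcount(pp2)=2>1 -> COPY to pp6. 7 ppages; refcounts: pp0:2 pp1:1 pp2:1 pp3:1 pp4:1 pp5:1 pp6:1
Op 6: read(P0, v0) -> 19. No state change.
Op 7: fork(P1) -> P2. 7 ppages; refcounts: pp0:3 pp1:2 pp2:1 pp3:1 pp4:1 pp5:2 pp6:2
Op 8: read(P2, v1) -> 38. No state change.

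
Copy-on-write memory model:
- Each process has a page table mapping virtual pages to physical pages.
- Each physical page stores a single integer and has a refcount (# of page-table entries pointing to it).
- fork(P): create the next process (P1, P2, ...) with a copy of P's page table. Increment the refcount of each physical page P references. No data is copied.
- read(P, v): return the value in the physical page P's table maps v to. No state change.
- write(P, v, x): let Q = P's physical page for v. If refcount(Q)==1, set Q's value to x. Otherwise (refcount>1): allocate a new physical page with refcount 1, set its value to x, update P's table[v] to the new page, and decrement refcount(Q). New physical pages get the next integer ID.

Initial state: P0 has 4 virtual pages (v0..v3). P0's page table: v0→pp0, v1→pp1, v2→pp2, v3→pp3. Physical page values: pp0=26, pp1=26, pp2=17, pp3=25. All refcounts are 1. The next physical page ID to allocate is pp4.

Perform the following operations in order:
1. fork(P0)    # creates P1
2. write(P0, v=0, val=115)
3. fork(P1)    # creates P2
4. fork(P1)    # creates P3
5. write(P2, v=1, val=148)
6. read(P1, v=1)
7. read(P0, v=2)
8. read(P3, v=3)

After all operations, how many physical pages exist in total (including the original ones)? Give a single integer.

Answer: 6

Derivation:
Op 1: fork(P0) -> P1. 4 ppages; refcounts: pp0:2 pp1:2 pp2:2 pp3:2
Op 2: write(P0, v0, 115). refcount(pp0)=2>1 -> COPY to pp4. 5 ppages; refcounts: pp0:1 pp1:2 pp2:2 pp3:2 pp4:1
Op 3: fork(P1) -> P2. 5 ppages; refcounts: pp0:2 pp1:3 pp2:3 pp3:3 pp4:1
Op 4: fork(P1) -> P3. 5 ppages; refcounts: pp0:3 pp1:4 pp2:4 pp3:4 pp4:1
Op 5: write(P2, v1, 148). refcount(pp1)=4>1 -> COPY to pp5. 6 ppages; refcounts: pp0:3 pp1:3 pp2:4 pp3:4 pp4:1 pp5:1
Op 6: read(P1, v1) -> 26. No state change.
Op 7: read(P0, v2) -> 17. No state change.
Op 8: read(P3, v3) -> 25. No state change.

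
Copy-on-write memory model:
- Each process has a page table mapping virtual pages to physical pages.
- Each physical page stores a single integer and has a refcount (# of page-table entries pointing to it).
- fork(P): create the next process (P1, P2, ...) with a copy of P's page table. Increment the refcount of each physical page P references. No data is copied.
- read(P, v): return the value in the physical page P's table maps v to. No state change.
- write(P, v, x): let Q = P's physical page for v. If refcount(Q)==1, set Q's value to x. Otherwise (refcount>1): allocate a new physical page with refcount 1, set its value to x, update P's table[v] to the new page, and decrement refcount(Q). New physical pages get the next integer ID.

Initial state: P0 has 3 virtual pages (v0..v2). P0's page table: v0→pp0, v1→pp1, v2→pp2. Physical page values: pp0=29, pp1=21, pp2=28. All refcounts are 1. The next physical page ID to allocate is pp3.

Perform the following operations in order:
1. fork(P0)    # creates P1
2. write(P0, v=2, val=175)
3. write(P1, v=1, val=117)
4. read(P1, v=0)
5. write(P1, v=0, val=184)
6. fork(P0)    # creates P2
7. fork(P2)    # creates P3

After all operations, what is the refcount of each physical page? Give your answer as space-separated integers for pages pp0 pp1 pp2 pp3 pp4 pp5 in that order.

Op 1: fork(P0) -> P1. 3 ppages; refcounts: pp0:2 pp1:2 pp2:2
Op 2: write(P0, v2, 175). refcount(pp2)=2>1 -> COPY to pp3. 4 ppages; refcounts: pp0:2 pp1:2 pp2:1 pp3:1
Op 3: write(P1, v1, 117). refcount(pp1)=2>1 -> COPY to pp4. 5 ppages; refcounts: pp0:2 pp1:1 pp2:1 pp3:1 pp4:1
Op 4: read(P1, v0) -> 29. No state change.
Op 5: write(P1, v0, 184). refcount(pp0)=2>1 -> COPY to pp5. 6 ppages; refcounts: pp0:1 pp1:1 pp2:1 pp3:1 pp4:1 pp5:1
Op 6: fork(P0) -> P2. 6 ppages; refcounts: pp0:2 pp1:2 pp2:1 pp3:2 pp4:1 pp5:1
Op 7: fork(P2) -> P3. 6 ppages; refcounts: pp0:3 pp1:3 pp2:1 pp3:3 pp4:1 pp5:1

Answer: 3 3 1 3 1 1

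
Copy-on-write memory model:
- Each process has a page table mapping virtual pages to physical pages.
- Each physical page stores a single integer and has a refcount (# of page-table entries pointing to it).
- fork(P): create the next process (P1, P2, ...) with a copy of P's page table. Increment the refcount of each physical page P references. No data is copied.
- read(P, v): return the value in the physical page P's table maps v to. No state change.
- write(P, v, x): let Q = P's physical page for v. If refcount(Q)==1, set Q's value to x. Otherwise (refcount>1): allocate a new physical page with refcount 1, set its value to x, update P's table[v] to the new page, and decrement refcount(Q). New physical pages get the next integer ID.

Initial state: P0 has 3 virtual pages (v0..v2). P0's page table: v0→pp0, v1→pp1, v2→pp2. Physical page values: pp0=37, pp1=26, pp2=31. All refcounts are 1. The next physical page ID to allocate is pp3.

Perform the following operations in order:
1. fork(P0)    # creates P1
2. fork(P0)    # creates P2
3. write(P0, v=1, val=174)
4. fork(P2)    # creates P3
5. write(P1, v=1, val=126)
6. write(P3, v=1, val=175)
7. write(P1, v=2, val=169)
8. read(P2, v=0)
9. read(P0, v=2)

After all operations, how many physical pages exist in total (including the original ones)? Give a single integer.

Op 1: fork(P0) -> P1. 3 ppages; refcounts: pp0:2 pp1:2 pp2:2
Op 2: fork(P0) -> P2. 3 ppages; refcounts: pp0:3 pp1:3 pp2:3
Op 3: write(P0, v1, 174). refcount(pp1)=3>1 -> COPY to pp3. 4 ppages; refcounts: pp0:3 pp1:2 pp2:3 pp3:1
Op 4: fork(P2) -> P3. 4 ppages; refcounts: pp0:4 pp1:3 pp2:4 pp3:1
Op 5: write(P1, v1, 126). refcount(pp1)=3>1 -> COPY to pp4. 5 ppages; refcounts: pp0:4 pp1:2 pp2:4 pp3:1 pp4:1
Op 6: write(P3, v1, 175). refcount(pp1)=2>1 -> COPY to pp5. 6 ppages; refcounts: pp0:4 pp1:1 pp2:4 pp3:1 pp4:1 pp5:1
Op 7: write(P1, v2, 169). refcount(pp2)=4>1 -> COPY to pp6. 7 ppages; refcounts: pp0:4 pp1:1 pp2:3 pp3:1 pp4:1 pp5:1 pp6:1
Op 8: read(P2, v0) -> 37. No state change.
Op 9: read(P0, v2) -> 31. No state change.

Answer: 7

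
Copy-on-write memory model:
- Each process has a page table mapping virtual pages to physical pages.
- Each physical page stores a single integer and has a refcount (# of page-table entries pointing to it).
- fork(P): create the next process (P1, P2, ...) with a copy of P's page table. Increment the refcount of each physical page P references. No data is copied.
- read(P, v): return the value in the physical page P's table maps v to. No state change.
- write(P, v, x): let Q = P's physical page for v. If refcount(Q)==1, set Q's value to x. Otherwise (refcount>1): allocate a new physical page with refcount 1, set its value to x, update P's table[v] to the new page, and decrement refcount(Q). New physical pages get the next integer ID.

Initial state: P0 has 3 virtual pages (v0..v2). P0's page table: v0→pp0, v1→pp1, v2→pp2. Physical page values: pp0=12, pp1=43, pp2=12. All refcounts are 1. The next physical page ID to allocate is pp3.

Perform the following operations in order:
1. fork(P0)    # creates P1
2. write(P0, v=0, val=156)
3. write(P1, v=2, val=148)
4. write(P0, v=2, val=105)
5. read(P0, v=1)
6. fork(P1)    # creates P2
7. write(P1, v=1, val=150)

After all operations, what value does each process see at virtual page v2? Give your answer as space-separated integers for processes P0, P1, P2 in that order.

Op 1: fork(P0) -> P1. 3 ppages; refcounts: pp0:2 pp1:2 pp2:2
Op 2: write(P0, v0, 156). refcount(pp0)=2>1 -> COPY to pp3. 4 ppages; refcounts: pp0:1 pp1:2 pp2:2 pp3:1
Op 3: write(P1, v2, 148). refcount(pp2)=2>1 -> COPY to pp4. 5 ppages; refcounts: pp0:1 pp1:2 pp2:1 pp3:1 pp4:1
Op 4: write(P0, v2, 105). refcount(pp2)=1 -> write in place. 5 ppages; refcounts: pp0:1 pp1:2 pp2:1 pp3:1 pp4:1
Op 5: read(P0, v1) -> 43. No state change.
Op 6: fork(P1) -> P2. 5 ppages; refcounts: pp0:2 pp1:3 pp2:1 pp3:1 pp4:2
Op 7: write(P1, v1, 150). refcount(pp1)=3>1 -> COPY to pp5. 6 ppages; refcounts: pp0:2 pp1:2 pp2:1 pp3:1 pp4:2 pp5:1
P0: v2 -> pp2 = 105
P1: v2 -> pp4 = 148
P2: v2 -> pp4 = 148

Answer: 105 148 148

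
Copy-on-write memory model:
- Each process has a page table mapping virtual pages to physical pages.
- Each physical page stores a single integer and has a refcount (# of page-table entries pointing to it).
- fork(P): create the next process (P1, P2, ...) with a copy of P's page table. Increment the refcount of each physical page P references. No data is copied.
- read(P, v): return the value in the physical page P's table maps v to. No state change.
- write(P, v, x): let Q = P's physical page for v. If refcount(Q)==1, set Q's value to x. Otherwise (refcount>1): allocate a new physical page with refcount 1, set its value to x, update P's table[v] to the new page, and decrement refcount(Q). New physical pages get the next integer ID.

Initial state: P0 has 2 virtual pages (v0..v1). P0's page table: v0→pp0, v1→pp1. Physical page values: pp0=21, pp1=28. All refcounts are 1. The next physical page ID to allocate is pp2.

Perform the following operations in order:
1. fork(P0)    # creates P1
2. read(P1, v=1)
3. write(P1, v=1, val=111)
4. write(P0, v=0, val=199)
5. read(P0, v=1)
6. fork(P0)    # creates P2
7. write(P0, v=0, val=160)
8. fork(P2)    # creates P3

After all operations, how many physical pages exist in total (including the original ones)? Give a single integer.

Op 1: fork(P0) -> P1. 2 ppages; refcounts: pp0:2 pp1:2
Op 2: read(P1, v1) -> 28. No state change.
Op 3: write(P1, v1, 111). refcount(pp1)=2>1 -> COPY to pp2. 3 ppages; refcounts: pp0:2 pp1:1 pp2:1
Op 4: write(P0, v0, 199). refcount(pp0)=2>1 -> COPY to pp3. 4 ppages; refcounts: pp0:1 pp1:1 pp2:1 pp3:1
Op 5: read(P0, v1) -> 28. No state change.
Op 6: fork(P0) -> P2. 4 ppages; refcounts: pp0:1 pp1:2 pp2:1 pp3:2
Op 7: write(P0, v0, 160). refcount(pp3)=2>1 -> COPY to pp4. 5 ppages; refcounts: pp0:1 pp1:2 pp2:1 pp3:1 pp4:1
Op 8: fork(P2) -> P3. 5 ppages; refcounts: pp0:1 pp1:3 pp2:1 pp3:2 pp4:1

Answer: 5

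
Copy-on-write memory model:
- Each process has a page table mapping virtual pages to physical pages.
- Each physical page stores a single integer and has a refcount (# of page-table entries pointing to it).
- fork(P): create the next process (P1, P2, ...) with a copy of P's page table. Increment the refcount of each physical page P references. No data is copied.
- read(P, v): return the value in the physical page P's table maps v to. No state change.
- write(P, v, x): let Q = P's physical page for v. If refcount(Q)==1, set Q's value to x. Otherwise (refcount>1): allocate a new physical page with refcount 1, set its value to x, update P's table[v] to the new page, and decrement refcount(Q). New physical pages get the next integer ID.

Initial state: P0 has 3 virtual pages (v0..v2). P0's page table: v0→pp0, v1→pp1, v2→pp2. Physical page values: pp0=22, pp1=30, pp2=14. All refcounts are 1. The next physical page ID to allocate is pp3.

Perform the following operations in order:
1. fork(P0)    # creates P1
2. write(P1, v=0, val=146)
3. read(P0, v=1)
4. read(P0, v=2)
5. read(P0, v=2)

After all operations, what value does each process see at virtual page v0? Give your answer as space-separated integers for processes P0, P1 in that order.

Answer: 22 146

Derivation:
Op 1: fork(P0) -> P1. 3 ppages; refcounts: pp0:2 pp1:2 pp2:2
Op 2: write(P1, v0, 146). refcount(pp0)=2>1 -> COPY to pp3. 4 ppages; refcounts: pp0:1 pp1:2 pp2:2 pp3:1
Op 3: read(P0, v1) -> 30. No state change.
Op 4: read(P0, v2) -> 14. No state change.
Op 5: read(P0, v2) -> 14. No state change.
P0: v0 -> pp0 = 22
P1: v0 -> pp3 = 146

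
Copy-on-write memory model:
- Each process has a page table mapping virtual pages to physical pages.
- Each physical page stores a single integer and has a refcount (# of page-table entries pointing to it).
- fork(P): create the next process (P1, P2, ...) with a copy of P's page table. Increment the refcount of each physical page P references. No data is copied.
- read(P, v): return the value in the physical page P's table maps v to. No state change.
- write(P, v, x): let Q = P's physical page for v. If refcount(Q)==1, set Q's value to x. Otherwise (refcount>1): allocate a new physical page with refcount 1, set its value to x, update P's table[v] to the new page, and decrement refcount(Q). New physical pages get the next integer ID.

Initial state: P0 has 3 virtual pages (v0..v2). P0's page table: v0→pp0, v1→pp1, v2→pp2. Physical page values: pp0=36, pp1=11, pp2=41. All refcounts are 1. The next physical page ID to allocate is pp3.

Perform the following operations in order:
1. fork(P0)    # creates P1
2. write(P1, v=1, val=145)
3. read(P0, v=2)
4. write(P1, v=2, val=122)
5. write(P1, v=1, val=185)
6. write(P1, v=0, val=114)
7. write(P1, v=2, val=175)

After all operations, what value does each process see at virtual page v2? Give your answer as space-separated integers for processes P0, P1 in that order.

Answer: 41 175

Derivation:
Op 1: fork(P0) -> P1. 3 ppages; refcounts: pp0:2 pp1:2 pp2:2
Op 2: write(P1, v1, 145). refcount(pp1)=2>1 -> COPY to pp3. 4 ppages; refcounts: pp0:2 pp1:1 pp2:2 pp3:1
Op 3: read(P0, v2) -> 41. No state change.
Op 4: write(P1, v2, 122). refcount(pp2)=2>1 -> COPY to pp4. 5 ppages; refcounts: pp0:2 pp1:1 pp2:1 pp3:1 pp4:1
Op 5: write(P1, v1, 185). refcount(pp3)=1 -> write in place. 5 ppages; refcounts: pp0:2 pp1:1 pp2:1 pp3:1 pp4:1
Op 6: write(P1, v0, 114). refcount(pp0)=2>1 -> COPY to pp5. 6 ppages; refcounts: pp0:1 pp1:1 pp2:1 pp3:1 pp4:1 pp5:1
Op 7: write(P1, v2, 175). refcount(pp4)=1 -> write in place. 6 ppages; refcounts: pp0:1 pp1:1 pp2:1 pp3:1 pp4:1 pp5:1
P0: v2 -> pp2 = 41
P1: v2 -> pp4 = 175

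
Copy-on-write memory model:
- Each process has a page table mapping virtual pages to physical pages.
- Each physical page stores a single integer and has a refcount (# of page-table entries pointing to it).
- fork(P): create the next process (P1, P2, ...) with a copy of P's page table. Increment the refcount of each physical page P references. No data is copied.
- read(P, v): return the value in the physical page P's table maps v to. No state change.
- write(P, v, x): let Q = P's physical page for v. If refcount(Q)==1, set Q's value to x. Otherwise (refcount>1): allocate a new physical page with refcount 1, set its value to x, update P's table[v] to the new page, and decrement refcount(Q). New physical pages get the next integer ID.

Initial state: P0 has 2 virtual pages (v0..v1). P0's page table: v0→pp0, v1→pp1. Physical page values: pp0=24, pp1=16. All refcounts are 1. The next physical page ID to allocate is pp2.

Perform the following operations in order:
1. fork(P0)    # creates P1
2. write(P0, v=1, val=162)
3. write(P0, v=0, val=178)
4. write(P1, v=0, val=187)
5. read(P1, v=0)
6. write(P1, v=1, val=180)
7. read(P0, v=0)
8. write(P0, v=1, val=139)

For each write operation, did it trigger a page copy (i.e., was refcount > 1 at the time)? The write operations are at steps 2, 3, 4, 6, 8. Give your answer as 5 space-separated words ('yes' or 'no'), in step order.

Op 1: fork(P0) -> P1. 2 ppages; refcounts: pp0:2 pp1:2
Op 2: write(P0, v1, 162). refcount(pp1)=2>1 -> COPY to pp2. 3 ppages; refcounts: pp0:2 pp1:1 pp2:1
Op 3: write(P0, v0, 178). refcount(pp0)=2>1 -> COPY to pp3. 4 ppages; refcounts: pp0:1 pp1:1 pp2:1 pp3:1
Op 4: write(P1, v0, 187). refcount(pp0)=1 -> write in place. 4 ppages; refcounts: pp0:1 pp1:1 pp2:1 pp3:1
Op 5: read(P1, v0) -> 187. No state change.
Op 6: write(P1, v1, 180). refcount(pp1)=1 -> write in place. 4 ppages; refcounts: pp0:1 pp1:1 pp2:1 pp3:1
Op 7: read(P0, v0) -> 178. No state change.
Op 8: write(P0, v1, 139). refcount(pp2)=1 -> write in place. 4 ppages; refcounts: pp0:1 pp1:1 pp2:1 pp3:1

yes yes no no no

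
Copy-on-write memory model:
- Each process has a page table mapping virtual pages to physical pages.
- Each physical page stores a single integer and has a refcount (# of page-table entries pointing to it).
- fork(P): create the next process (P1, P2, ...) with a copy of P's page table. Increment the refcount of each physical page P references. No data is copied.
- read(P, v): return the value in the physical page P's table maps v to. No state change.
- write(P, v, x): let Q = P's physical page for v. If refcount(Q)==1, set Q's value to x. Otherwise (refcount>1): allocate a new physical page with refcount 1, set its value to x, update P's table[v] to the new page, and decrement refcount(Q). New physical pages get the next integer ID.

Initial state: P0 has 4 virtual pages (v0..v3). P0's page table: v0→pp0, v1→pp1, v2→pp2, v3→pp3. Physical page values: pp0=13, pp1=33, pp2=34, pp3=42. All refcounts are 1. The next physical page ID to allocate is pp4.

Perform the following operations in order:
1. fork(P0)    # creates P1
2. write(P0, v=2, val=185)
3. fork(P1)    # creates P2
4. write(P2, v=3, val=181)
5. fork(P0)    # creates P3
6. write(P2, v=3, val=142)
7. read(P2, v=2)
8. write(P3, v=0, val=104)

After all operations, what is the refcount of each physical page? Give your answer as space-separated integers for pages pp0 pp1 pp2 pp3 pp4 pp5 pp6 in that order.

Answer: 3 4 2 3 2 1 1

Derivation:
Op 1: fork(P0) -> P1. 4 ppages; refcounts: pp0:2 pp1:2 pp2:2 pp3:2
Op 2: write(P0, v2, 185). refcount(pp2)=2>1 -> COPY to pp4. 5 ppages; refcounts: pp0:2 pp1:2 pp2:1 pp3:2 pp4:1
Op 3: fork(P1) -> P2. 5 ppages; refcounts: pp0:3 pp1:3 pp2:2 pp3:3 pp4:1
Op 4: write(P2, v3, 181). refcount(pp3)=3>1 -> COPY to pp5. 6 ppages; refcounts: pp0:3 pp1:3 pp2:2 pp3:2 pp4:1 pp5:1
Op 5: fork(P0) -> P3. 6 ppages; refcounts: pp0:4 pp1:4 pp2:2 pp3:3 pp4:2 pp5:1
Op 6: write(P2, v3, 142). refcount(pp5)=1 -> write in place. 6 ppages; refcounts: pp0:4 pp1:4 pp2:2 pp3:3 pp4:2 pp5:1
Op 7: read(P2, v2) -> 34. No state change.
Op 8: write(P3, v0, 104). refcount(pp0)=4>1 -> COPY to pp6. 7 ppages; refcounts: pp0:3 pp1:4 pp2:2 pp3:3 pp4:2 pp5:1 pp6:1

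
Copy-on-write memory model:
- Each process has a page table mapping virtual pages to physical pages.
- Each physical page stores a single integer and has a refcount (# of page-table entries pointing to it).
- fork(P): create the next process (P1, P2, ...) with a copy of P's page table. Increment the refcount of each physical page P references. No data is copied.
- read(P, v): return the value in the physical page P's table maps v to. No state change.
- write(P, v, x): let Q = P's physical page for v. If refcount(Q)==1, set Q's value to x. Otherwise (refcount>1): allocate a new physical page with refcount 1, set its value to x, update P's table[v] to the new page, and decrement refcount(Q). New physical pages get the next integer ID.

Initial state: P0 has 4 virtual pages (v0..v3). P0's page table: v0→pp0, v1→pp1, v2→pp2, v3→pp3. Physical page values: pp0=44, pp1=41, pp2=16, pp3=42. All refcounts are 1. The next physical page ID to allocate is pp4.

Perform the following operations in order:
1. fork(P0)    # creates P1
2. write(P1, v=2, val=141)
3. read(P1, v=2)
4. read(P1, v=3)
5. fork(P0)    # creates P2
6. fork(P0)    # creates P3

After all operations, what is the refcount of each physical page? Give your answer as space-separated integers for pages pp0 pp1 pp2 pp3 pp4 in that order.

Answer: 4 4 3 4 1

Derivation:
Op 1: fork(P0) -> P1. 4 ppages; refcounts: pp0:2 pp1:2 pp2:2 pp3:2
Op 2: write(P1, v2, 141). refcount(pp2)=2>1 -> COPY to pp4. 5 ppages; refcounts: pp0:2 pp1:2 pp2:1 pp3:2 pp4:1
Op 3: read(P1, v2) -> 141. No state change.
Op 4: read(P1, v3) -> 42. No state change.
Op 5: fork(P0) -> P2. 5 ppages; refcounts: pp0:3 pp1:3 pp2:2 pp3:3 pp4:1
Op 6: fork(P0) -> P3. 5 ppages; refcounts: pp0:4 pp1:4 pp2:3 pp3:4 pp4:1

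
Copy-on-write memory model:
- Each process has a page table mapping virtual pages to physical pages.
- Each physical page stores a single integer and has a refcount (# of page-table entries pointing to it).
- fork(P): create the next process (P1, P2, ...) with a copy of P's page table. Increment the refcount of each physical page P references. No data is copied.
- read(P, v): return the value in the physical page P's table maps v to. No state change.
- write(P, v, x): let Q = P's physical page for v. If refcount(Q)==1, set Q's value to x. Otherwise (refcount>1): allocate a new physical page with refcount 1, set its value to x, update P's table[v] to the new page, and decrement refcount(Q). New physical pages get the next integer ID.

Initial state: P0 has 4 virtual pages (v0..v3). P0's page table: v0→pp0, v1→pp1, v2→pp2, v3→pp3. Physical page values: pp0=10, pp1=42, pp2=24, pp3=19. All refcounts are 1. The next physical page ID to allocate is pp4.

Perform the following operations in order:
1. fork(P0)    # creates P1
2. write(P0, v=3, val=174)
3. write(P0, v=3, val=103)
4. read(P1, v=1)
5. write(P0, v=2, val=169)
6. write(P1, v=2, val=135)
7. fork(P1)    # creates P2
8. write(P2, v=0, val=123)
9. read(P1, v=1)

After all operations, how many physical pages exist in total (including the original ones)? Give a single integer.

Op 1: fork(P0) -> P1. 4 ppages; refcounts: pp0:2 pp1:2 pp2:2 pp3:2
Op 2: write(P0, v3, 174). refcount(pp3)=2>1 -> COPY to pp4. 5 ppages; refcounts: pp0:2 pp1:2 pp2:2 pp3:1 pp4:1
Op 3: write(P0, v3, 103). refcount(pp4)=1 -> write in place. 5 ppages; refcounts: pp0:2 pp1:2 pp2:2 pp3:1 pp4:1
Op 4: read(P1, v1) -> 42. No state change.
Op 5: write(P0, v2, 169). refcount(pp2)=2>1 -> COPY to pp5. 6 ppages; refcounts: pp0:2 pp1:2 pp2:1 pp3:1 pp4:1 pp5:1
Op 6: write(P1, v2, 135). refcount(pp2)=1 -> write in place. 6 ppages; refcounts: pp0:2 pp1:2 pp2:1 pp3:1 pp4:1 pp5:1
Op 7: fork(P1) -> P2. 6 ppages; refcounts: pp0:3 pp1:3 pp2:2 pp3:2 pp4:1 pp5:1
Op 8: write(P2, v0, 123). refcount(pp0)=3>1 -> COPY to pp6. 7 ppages; refcounts: pp0:2 pp1:3 pp2:2 pp3:2 pp4:1 pp5:1 pp6:1
Op 9: read(P1, v1) -> 42. No state change.

Answer: 7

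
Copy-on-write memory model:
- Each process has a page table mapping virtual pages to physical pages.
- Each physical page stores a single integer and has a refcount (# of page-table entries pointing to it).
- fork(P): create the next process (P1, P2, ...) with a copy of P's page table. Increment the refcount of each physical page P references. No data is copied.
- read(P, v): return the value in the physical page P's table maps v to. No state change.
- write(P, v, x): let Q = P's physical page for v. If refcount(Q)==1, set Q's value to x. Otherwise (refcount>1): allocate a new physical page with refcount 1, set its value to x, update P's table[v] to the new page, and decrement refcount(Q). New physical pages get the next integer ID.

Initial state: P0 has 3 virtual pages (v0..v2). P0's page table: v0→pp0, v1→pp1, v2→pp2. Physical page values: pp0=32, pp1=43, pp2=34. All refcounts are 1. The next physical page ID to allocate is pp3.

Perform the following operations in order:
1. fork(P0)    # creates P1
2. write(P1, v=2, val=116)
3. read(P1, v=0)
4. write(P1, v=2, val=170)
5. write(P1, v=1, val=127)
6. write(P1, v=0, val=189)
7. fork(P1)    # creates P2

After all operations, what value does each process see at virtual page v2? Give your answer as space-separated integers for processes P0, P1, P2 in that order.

Answer: 34 170 170

Derivation:
Op 1: fork(P0) -> P1. 3 ppages; refcounts: pp0:2 pp1:2 pp2:2
Op 2: write(P1, v2, 116). refcount(pp2)=2>1 -> COPY to pp3. 4 ppages; refcounts: pp0:2 pp1:2 pp2:1 pp3:1
Op 3: read(P1, v0) -> 32. No state change.
Op 4: write(P1, v2, 170). refcount(pp3)=1 -> write in place. 4 ppages; refcounts: pp0:2 pp1:2 pp2:1 pp3:1
Op 5: write(P1, v1, 127). refcount(pp1)=2>1 -> COPY to pp4. 5 ppages; refcounts: pp0:2 pp1:1 pp2:1 pp3:1 pp4:1
Op 6: write(P1, v0, 189). refcount(pp0)=2>1 -> COPY to pp5. 6 ppages; refcounts: pp0:1 pp1:1 pp2:1 pp3:1 pp4:1 pp5:1
Op 7: fork(P1) -> P2. 6 ppages; refcounts: pp0:1 pp1:1 pp2:1 pp3:2 pp4:2 pp5:2
P0: v2 -> pp2 = 34
P1: v2 -> pp3 = 170
P2: v2 -> pp3 = 170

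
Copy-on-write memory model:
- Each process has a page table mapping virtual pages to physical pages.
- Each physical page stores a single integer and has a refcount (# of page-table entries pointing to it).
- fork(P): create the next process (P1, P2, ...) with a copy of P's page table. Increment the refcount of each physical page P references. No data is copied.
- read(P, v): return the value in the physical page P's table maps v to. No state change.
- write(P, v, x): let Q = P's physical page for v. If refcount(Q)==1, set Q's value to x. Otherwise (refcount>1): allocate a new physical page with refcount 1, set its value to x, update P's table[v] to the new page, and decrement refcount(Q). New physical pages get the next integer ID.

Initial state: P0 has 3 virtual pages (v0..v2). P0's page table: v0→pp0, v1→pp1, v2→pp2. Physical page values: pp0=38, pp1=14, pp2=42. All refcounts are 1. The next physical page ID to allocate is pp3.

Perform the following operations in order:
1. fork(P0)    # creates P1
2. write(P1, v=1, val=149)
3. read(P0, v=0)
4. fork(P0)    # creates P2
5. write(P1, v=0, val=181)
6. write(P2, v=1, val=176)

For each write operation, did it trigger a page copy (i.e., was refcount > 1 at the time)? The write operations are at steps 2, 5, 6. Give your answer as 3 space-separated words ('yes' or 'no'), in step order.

Op 1: fork(P0) -> P1. 3 ppages; refcounts: pp0:2 pp1:2 pp2:2
Op 2: write(P1, v1, 149). refcount(pp1)=2>1 -> COPY to pp3. 4 ppages; refcounts: pp0:2 pp1:1 pp2:2 pp3:1
Op 3: read(P0, v0) -> 38. No state change.
Op 4: fork(P0) -> P2. 4 ppages; refcounts: pp0:3 pp1:2 pp2:3 pp3:1
Op 5: write(P1, v0, 181). refcount(pp0)=3>1 -> COPY to pp4. 5 ppages; refcounts: pp0:2 pp1:2 pp2:3 pp3:1 pp4:1
Op 6: write(P2, v1, 176). refcount(pp1)=2>1 -> COPY to pp5. 6 ppages; refcounts: pp0:2 pp1:1 pp2:3 pp3:1 pp4:1 pp5:1

yes yes yes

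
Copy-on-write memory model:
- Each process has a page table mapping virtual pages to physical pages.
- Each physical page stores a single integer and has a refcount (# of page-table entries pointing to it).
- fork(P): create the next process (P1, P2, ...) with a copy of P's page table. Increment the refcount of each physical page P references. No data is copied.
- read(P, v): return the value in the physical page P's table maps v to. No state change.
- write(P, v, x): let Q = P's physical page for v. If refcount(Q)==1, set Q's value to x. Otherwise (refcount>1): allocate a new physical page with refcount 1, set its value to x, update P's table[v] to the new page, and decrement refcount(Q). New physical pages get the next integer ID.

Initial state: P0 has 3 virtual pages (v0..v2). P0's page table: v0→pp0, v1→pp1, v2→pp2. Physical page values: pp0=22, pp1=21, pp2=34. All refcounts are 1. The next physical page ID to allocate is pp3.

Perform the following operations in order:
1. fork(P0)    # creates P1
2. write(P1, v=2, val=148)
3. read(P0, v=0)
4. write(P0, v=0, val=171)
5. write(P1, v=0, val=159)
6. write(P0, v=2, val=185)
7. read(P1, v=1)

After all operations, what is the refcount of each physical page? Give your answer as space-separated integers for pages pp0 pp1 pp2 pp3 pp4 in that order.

Answer: 1 2 1 1 1

Derivation:
Op 1: fork(P0) -> P1. 3 ppages; refcounts: pp0:2 pp1:2 pp2:2
Op 2: write(P1, v2, 148). refcount(pp2)=2>1 -> COPY to pp3. 4 ppages; refcounts: pp0:2 pp1:2 pp2:1 pp3:1
Op 3: read(P0, v0) -> 22. No state change.
Op 4: write(P0, v0, 171). refcount(pp0)=2>1 -> COPY to pp4. 5 ppages; refcounts: pp0:1 pp1:2 pp2:1 pp3:1 pp4:1
Op 5: write(P1, v0, 159). refcount(pp0)=1 -> write in place. 5 ppages; refcounts: pp0:1 pp1:2 pp2:1 pp3:1 pp4:1
Op 6: write(P0, v2, 185). refcount(pp2)=1 -> write in place. 5 ppages; refcounts: pp0:1 pp1:2 pp2:1 pp3:1 pp4:1
Op 7: read(P1, v1) -> 21. No state change.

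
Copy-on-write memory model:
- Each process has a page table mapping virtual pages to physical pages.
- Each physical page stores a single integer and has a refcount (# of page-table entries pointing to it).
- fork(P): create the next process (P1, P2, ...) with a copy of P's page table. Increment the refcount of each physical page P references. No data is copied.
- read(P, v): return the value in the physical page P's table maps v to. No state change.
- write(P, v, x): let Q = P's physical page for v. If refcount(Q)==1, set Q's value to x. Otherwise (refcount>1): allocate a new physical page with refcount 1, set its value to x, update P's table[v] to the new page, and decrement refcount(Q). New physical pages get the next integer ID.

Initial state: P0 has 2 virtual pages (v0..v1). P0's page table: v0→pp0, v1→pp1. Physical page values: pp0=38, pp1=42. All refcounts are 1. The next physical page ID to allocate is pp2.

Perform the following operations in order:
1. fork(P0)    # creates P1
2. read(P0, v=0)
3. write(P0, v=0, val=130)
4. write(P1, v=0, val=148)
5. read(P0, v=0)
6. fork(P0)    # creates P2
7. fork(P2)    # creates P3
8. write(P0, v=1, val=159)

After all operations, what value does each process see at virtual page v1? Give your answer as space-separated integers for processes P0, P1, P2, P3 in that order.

Answer: 159 42 42 42

Derivation:
Op 1: fork(P0) -> P1. 2 ppages; refcounts: pp0:2 pp1:2
Op 2: read(P0, v0) -> 38. No state change.
Op 3: write(P0, v0, 130). refcount(pp0)=2>1 -> COPY to pp2. 3 ppages; refcounts: pp0:1 pp1:2 pp2:1
Op 4: write(P1, v0, 148). refcount(pp0)=1 -> write in place. 3 ppages; refcounts: pp0:1 pp1:2 pp2:1
Op 5: read(P0, v0) -> 130. No state change.
Op 6: fork(P0) -> P2. 3 ppages; refcounts: pp0:1 pp1:3 pp2:2
Op 7: fork(P2) -> P3. 3 ppages; refcounts: pp0:1 pp1:4 pp2:3
Op 8: write(P0, v1, 159). refcount(pp1)=4>1 -> COPY to pp3. 4 ppages; refcounts: pp0:1 pp1:3 pp2:3 pp3:1
P0: v1 -> pp3 = 159
P1: v1 -> pp1 = 42
P2: v1 -> pp1 = 42
P3: v1 -> pp1 = 42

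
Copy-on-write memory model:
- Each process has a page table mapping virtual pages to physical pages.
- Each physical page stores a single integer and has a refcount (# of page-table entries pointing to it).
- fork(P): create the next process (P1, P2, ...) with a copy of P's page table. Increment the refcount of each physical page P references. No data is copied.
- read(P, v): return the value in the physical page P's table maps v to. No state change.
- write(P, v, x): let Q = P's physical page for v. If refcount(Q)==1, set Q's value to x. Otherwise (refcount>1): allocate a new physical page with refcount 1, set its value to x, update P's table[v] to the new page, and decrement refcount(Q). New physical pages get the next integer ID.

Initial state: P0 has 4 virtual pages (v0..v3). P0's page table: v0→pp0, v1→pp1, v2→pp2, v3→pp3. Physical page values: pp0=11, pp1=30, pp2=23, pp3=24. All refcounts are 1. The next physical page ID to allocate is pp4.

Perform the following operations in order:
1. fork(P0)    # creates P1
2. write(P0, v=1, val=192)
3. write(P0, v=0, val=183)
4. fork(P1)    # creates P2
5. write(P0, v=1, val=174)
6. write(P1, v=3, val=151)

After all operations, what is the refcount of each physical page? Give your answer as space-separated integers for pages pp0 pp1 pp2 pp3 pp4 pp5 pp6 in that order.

Op 1: fork(P0) -> P1. 4 ppages; refcounts: pp0:2 pp1:2 pp2:2 pp3:2
Op 2: write(P0, v1, 192). refcount(pp1)=2>1 -> COPY to pp4. 5 ppages; refcounts: pp0:2 pp1:1 pp2:2 pp3:2 pp4:1
Op 3: write(P0, v0, 183). refcount(pp0)=2>1 -> COPY to pp5. 6 ppages; refcounts: pp0:1 pp1:1 pp2:2 pp3:2 pp4:1 pp5:1
Op 4: fork(P1) -> P2. 6 ppages; refcounts: pp0:2 pp1:2 pp2:3 pp3:3 pp4:1 pp5:1
Op 5: write(P0, v1, 174). refcount(pp4)=1 -> write in place. 6 ppages; refcounts: pp0:2 pp1:2 pp2:3 pp3:3 pp4:1 pp5:1
Op 6: write(P1, v3, 151). refcount(pp3)=3>1 -> COPY to pp6. 7 ppages; refcounts: pp0:2 pp1:2 pp2:3 pp3:2 pp4:1 pp5:1 pp6:1

Answer: 2 2 3 2 1 1 1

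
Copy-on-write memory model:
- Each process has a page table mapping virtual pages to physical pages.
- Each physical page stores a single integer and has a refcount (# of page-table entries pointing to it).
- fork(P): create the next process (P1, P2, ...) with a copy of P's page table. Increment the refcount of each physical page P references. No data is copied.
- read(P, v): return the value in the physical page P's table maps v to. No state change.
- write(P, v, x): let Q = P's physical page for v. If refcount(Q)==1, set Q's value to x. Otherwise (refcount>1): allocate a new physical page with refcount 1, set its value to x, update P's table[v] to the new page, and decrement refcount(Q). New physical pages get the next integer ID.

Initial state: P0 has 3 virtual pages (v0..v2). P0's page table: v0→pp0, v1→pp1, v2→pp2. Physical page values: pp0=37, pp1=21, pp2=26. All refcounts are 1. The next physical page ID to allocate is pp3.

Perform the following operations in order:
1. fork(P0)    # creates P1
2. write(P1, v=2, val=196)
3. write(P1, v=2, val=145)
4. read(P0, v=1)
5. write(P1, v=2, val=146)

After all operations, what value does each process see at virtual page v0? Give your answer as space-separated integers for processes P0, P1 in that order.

Answer: 37 37

Derivation:
Op 1: fork(P0) -> P1. 3 ppages; refcounts: pp0:2 pp1:2 pp2:2
Op 2: write(P1, v2, 196). refcount(pp2)=2>1 -> COPY to pp3. 4 ppages; refcounts: pp0:2 pp1:2 pp2:1 pp3:1
Op 3: write(P1, v2, 145). refcount(pp3)=1 -> write in place. 4 ppages; refcounts: pp0:2 pp1:2 pp2:1 pp3:1
Op 4: read(P0, v1) -> 21. No state change.
Op 5: write(P1, v2, 146). refcount(pp3)=1 -> write in place. 4 ppages; refcounts: pp0:2 pp1:2 pp2:1 pp3:1
P0: v0 -> pp0 = 37
P1: v0 -> pp0 = 37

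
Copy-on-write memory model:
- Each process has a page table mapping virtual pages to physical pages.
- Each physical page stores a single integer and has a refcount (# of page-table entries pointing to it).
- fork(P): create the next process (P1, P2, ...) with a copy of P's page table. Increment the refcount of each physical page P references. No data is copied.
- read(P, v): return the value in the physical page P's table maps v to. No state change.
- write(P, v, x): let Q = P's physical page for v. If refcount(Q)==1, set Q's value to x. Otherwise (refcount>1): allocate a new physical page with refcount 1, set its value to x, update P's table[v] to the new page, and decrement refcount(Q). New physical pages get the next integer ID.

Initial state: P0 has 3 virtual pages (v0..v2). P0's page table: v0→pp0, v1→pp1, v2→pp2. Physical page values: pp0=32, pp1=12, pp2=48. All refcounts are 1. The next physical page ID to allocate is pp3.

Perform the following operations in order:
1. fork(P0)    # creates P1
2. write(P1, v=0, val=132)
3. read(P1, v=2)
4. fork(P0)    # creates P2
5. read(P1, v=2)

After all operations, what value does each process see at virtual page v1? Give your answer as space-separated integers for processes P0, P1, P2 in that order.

Answer: 12 12 12

Derivation:
Op 1: fork(P0) -> P1. 3 ppages; refcounts: pp0:2 pp1:2 pp2:2
Op 2: write(P1, v0, 132). refcount(pp0)=2>1 -> COPY to pp3. 4 ppages; refcounts: pp0:1 pp1:2 pp2:2 pp3:1
Op 3: read(P1, v2) -> 48. No state change.
Op 4: fork(P0) -> P2. 4 ppages; refcounts: pp0:2 pp1:3 pp2:3 pp3:1
Op 5: read(P1, v2) -> 48. No state change.
P0: v1 -> pp1 = 12
P1: v1 -> pp1 = 12
P2: v1 -> pp1 = 12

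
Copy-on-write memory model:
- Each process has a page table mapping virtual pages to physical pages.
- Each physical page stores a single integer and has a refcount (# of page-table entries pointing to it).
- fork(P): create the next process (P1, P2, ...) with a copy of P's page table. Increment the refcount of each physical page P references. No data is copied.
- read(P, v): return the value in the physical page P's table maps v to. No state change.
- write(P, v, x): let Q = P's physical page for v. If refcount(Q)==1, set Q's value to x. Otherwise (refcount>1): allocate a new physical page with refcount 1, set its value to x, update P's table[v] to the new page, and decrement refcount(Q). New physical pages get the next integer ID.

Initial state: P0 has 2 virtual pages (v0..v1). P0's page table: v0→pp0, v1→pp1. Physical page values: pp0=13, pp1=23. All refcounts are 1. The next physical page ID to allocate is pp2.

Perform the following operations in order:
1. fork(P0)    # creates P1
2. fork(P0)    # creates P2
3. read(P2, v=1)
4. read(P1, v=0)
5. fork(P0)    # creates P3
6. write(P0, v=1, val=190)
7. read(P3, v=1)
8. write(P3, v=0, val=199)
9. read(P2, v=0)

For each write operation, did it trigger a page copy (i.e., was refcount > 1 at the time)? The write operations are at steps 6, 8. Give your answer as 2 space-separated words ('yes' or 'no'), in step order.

Op 1: fork(P0) -> P1. 2 ppages; refcounts: pp0:2 pp1:2
Op 2: fork(P0) -> P2. 2 ppages; refcounts: pp0:3 pp1:3
Op 3: read(P2, v1) -> 23. No state change.
Op 4: read(P1, v0) -> 13. No state change.
Op 5: fork(P0) -> P3. 2 ppages; refcounts: pp0:4 pp1:4
Op 6: write(P0, v1, 190). refcount(pp1)=4>1 -> COPY to pp2. 3 ppages; refcounts: pp0:4 pp1:3 pp2:1
Op 7: read(P3, v1) -> 23. No state change.
Op 8: write(P3, v0, 199). refcount(pp0)=4>1 -> COPY to pp3. 4 ppages; refcounts: pp0:3 pp1:3 pp2:1 pp3:1
Op 9: read(P2, v0) -> 13. No state change.

yes yes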